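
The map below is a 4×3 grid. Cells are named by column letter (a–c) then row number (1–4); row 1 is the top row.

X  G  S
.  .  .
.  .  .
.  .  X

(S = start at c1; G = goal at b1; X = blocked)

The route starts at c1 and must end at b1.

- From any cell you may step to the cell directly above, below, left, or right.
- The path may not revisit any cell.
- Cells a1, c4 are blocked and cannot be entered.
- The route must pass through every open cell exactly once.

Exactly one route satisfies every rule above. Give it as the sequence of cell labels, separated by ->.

Need to visit all 10 open cells exactly once, starting at c1 and ending at b1.
Cell b4 has only two open neighbours (b3 and a4), so the path must pass straight through it: one of those is the cell it's entered from and the other is where it exits.
Route from c1: 2× down (reaching c3), left to b3, down to b4, left to a4, 2× up (reaching a2), right to b2, up to b1 — 9 moves in all.
Check: all 10 open cells covered.

c1 -> c2 -> c3 -> b3 -> b4 -> a4 -> a3 -> a2 -> b2 -> b1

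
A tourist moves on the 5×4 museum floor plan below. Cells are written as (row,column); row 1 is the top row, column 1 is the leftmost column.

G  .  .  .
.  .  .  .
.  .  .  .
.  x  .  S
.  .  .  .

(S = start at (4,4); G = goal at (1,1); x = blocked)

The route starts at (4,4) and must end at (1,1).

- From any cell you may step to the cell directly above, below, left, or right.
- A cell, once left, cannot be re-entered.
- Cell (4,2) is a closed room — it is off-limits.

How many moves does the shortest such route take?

6

The Manhattan distance from (4,4) to (1,1) is |4−1| + |4−1| = 6, so at least 6 moves are needed.
A route of 6 moves achieves this: (4,4) → (3,4) → (2,4) → (1,4) → (1,3) → (1,2) → (1,1).
Since 6 matches the lower bound, it is optimal.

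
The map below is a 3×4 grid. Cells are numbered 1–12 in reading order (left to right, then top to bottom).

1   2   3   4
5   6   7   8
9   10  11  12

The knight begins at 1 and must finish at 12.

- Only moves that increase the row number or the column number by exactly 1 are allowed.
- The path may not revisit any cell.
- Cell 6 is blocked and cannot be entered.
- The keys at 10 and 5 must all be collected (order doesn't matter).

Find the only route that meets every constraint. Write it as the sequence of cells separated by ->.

1 -> 5 -> 9 -> 10 -> 11 -> 12

Moves only go right or down, so the column and row indices never decrease.
Route from 1: down 2 to 9, right 3 to 12 — 5 moves in all.
Check: all required cells visited.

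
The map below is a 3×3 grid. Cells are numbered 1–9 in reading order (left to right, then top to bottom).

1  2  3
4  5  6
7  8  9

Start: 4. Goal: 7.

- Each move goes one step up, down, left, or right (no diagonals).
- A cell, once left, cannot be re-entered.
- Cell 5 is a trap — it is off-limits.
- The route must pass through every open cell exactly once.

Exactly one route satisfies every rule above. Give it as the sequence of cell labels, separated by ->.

Need to visit all 8 open cells exactly once, starting at 4 and ending at 7.
Route from 4: up to 1, 2× right (reaching 3), 2× down (reaching 9), 2× left (reaching 7) — 7 moves in all.
Check: all 8 open cells covered.

4 -> 1 -> 2 -> 3 -> 6 -> 9 -> 8 -> 7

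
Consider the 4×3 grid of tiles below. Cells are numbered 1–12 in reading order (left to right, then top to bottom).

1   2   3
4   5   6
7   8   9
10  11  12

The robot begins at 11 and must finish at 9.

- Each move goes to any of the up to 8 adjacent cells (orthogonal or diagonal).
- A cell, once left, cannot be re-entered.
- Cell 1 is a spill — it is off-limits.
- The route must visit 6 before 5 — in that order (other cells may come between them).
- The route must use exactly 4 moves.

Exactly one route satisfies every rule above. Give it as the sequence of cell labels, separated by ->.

The waypoints must appear in the order 6, 5, with no cell reused.
Route from 11: up to 8, up-right to 6, left to 5, down-right to 9 — 4 moves in all.
Check: order respected (6 at step 2, 5 at step 3); 4 moves as required.

11 -> 8 -> 6 -> 5 -> 9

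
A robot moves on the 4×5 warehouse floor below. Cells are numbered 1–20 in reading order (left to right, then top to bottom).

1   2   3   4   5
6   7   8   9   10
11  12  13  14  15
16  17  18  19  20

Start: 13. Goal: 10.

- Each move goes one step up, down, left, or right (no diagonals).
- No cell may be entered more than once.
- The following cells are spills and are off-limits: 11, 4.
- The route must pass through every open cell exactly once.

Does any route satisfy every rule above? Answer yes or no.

no

Cell 5 has only one open neighbour but is neither the start nor the goal, so a Hamiltonian route would have to both enter and leave it through the same neighbour — impossible without revisiting.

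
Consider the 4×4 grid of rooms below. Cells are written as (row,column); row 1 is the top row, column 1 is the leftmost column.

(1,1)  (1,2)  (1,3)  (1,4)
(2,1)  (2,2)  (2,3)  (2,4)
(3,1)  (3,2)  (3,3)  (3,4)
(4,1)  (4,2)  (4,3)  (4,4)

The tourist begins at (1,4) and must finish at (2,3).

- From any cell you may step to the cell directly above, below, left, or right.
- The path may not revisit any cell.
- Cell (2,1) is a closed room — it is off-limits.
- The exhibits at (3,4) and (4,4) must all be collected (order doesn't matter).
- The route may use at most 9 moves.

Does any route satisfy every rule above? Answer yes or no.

yes

One route that works: (1,4) → (2,4) → (3,4) → (4,4) → (4,3) → (3,3) → (2,3).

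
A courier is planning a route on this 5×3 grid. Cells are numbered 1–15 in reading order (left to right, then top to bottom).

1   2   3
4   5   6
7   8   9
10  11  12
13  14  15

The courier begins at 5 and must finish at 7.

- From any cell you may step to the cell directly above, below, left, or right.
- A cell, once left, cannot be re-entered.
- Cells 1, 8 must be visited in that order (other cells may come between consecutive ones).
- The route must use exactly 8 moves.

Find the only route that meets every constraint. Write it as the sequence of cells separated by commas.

The waypoints must appear in the order 1, 8, with no cell reused.
Route from 5: left to 4, up to 1, 2× right (reaching 3), 2× down (reaching 9), 2× left (reaching 7) — 8 moves in all.
Check: order respected (1 at step 2, 8 at step 7); 8 moves as required.

5, 4, 1, 2, 3, 6, 9, 8, 7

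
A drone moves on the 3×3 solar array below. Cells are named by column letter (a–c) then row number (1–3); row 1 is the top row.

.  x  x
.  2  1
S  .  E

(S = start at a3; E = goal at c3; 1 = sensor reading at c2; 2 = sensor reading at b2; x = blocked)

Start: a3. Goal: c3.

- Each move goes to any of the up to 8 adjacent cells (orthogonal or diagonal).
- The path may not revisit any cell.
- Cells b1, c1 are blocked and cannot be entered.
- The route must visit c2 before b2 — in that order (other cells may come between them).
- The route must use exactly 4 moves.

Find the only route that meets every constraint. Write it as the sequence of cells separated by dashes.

a3 - b3 - c2 - b2 - c3

The waypoints must appear in the order c2, b2, with no cell reused.
Route from a3: right 1 to b3, up-right 1 to c2, left 1 to b2, down-right 1 to c3 — 4 moves in all.
Check: order respected (1 at step 2, 2 at step 3); 4 moves as required.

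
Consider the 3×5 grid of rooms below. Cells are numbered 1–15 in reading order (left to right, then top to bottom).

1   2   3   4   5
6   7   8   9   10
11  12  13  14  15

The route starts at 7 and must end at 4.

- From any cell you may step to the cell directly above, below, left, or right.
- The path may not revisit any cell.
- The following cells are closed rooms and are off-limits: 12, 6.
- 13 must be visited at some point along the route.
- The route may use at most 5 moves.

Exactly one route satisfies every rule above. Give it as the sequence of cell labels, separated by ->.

The 5-move cap with required stops at 13 leaves no slack for detours.
Route from 7: right 1 to 8, down 1 to 13, right 1 to 14, up 2 to 4 — 5 moves in all.
Check: all required cells visited; 5 ≤ 5 moves.

7 -> 8 -> 13 -> 14 -> 9 -> 4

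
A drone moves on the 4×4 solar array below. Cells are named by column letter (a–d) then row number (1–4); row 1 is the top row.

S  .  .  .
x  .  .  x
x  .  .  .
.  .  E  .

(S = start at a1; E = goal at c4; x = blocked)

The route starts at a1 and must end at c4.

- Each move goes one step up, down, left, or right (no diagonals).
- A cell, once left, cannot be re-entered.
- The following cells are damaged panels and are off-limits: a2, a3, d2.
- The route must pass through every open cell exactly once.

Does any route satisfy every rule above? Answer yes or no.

Cell d1 has only one open neighbour but is neither the start nor the goal, so a Hamiltonian route would have to both enter and leave it through the same neighbour — impossible without revisiting.

no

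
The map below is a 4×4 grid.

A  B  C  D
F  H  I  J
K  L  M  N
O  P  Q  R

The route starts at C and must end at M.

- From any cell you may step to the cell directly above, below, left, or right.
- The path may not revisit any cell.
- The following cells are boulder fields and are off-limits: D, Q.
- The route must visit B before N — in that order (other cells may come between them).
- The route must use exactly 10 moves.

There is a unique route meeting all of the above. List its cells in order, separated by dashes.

C - B - A - F - K - L - H - I - J - N - M

The waypoints must appear in the order B, N, with no cell reused.
Route from C: 2× left (reaching A), 2× down (reaching K), right to L, up to H, 2× right (reaching J), down to N, left to M — 10 moves in all.
Check: order respected (B at step 1, N at step 9); 10 moves as required.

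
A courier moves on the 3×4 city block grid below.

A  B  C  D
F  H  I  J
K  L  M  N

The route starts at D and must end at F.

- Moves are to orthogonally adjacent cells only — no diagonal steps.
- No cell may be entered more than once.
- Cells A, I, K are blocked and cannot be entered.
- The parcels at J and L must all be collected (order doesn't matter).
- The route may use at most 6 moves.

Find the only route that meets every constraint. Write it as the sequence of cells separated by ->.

D -> J -> N -> M -> L -> H -> F

The budget equals the shortest possible length, so every move has to be on a shortest route through the required cells.
Route from D: down 2 to N, left 2 to L, up 1 to H, left 1 to F — 6 moves in all.
Check: all required cells visited; 6 ≤ 6 moves.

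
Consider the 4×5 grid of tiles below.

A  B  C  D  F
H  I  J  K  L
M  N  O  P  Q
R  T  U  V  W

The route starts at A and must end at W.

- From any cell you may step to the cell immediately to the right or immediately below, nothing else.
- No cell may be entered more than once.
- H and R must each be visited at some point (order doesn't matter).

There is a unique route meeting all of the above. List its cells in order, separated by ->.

A -> H -> M -> R -> T -> U -> V -> W

Moves only go right or down, so the column and row indices never decrease.
Route from A: 3× down (reaching R), 4× right (reaching W) — 7 moves in all.
Check: all required cells visited.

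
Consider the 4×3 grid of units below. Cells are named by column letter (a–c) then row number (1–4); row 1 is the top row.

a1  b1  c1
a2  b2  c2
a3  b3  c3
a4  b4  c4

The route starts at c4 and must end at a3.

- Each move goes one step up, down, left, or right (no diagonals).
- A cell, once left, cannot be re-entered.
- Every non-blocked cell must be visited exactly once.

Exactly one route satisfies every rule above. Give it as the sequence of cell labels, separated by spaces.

Need to visit all 12 open cells exactly once, starting at c4 and ending at a3.
Route from c4: up 3 to c1, left 2 to a1, down 1 to a2, right 1 to b2, down 2 to b4, left 1 to a4, up 1 to a3 — 11 moves in all.
Check: all 12 open cells covered.

c4 c3 c2 c1 b1 a1 a2 b2 b3 b4 a4 a3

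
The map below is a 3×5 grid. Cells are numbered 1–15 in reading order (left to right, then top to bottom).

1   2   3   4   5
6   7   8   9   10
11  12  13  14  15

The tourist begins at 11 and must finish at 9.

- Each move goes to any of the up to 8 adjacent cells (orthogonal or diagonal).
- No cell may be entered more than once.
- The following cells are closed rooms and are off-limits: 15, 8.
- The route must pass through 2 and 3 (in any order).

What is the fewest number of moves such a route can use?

4

Any route passes through 2 and 3 in some order between 11 and 9. Summing Chebyshev distances along each leg and taking the cheapest ordering (11 → 2 → 3 → 9) gives a lower bound of 2 + 1 + 1 = 4 moves.
A route of 4 moves achieves this: 11 → 6 → 2 → 3 → 9.
Since 4 matches the lower bound, it is optimal.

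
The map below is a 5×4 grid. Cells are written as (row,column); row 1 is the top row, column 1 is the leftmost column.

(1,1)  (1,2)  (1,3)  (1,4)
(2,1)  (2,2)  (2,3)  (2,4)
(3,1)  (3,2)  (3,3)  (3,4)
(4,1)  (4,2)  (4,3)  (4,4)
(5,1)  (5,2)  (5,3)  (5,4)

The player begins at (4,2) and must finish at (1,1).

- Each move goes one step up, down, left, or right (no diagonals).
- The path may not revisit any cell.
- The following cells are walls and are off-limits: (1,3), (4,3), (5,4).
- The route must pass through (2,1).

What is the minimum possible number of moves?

Any route passes through (2,1) somewhere between (4,2) and (1,1). Summing Manhattan distances along the two legs ((4,2) → (2,1) → (1,1)) gives a lower bound of 3 + 1 = 4 moves.
A route of 4 moves achieves this: (4,2) → (3,2) → (2,2) → (2,1) → (1,1).
Since 4 matches the lower bound, it is optimal.

4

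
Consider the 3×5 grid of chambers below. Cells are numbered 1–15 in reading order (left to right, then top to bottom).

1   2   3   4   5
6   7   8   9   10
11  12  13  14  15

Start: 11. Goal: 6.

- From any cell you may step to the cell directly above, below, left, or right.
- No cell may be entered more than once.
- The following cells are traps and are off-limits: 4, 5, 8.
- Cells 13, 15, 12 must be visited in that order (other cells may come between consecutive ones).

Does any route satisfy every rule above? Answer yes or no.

Even ignoring the required order, no revisit-free route from 11 to 6 manages to pass through all of 13, 15, and 12: branching out from 11, every path either misses one of them or, having collected them, can no longer reach 6 without re-entering a cell.

no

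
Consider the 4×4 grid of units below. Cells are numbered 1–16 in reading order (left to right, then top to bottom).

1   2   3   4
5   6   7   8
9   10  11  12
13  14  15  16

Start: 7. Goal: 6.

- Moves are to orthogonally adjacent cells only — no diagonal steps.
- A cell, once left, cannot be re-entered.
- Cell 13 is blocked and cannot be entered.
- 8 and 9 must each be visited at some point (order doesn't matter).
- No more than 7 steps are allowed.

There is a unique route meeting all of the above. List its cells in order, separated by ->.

The 7-move cap with required stops at 8, 9 leaves no slack for detours.
Route from 7: right to 8, down to 12, 3× left (reaching 9), up to 5, right to 6 — 7 moves in all.
Check: all required cells visited; 7 ≤ 7 moves.

7 -> 8 -> 12 -> 11 -> 10 -> 9 -> 5 -> 6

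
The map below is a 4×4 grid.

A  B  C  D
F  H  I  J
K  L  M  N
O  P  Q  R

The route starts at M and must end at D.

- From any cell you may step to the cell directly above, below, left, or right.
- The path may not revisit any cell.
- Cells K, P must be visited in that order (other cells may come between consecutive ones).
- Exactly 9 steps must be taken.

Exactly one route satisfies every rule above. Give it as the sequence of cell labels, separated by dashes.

The waypoints must appear in the order K, P, with no cell reused.
Route from M: left 2 to K, down 1 to O, right 3 to R, up 3 to D — 9 moves in all.
Check: order respected (K at step 2, P at step 4); 9 moves as required.

M - L - K - O - P - Q - R - N - J - D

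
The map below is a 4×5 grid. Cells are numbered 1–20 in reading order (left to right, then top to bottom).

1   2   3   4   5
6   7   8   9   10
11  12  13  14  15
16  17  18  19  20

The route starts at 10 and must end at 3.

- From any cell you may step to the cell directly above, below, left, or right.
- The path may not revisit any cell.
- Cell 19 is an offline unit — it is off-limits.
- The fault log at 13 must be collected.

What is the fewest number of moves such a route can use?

Any route passes through 13 somewhere between 10 and 3. Summing Manhattan distances along the two legs (10 → 13 → 3) gives a lower bound of 3 + 2 = 5 moves.
A route of 5 moves achieves this: 10 → 15 → 14 → 13 → 8 → 3.
Since 5 matches the lower bound, it is optimal.

5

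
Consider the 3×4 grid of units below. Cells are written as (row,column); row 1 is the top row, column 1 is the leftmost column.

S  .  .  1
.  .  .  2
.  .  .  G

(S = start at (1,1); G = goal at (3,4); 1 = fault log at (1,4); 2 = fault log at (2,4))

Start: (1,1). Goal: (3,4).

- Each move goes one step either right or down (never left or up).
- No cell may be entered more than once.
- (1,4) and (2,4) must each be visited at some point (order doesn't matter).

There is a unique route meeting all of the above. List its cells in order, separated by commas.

Moves only go right or down, so the column and row indices never decrease.
Route from (1,1): right 3 to (1,4), down 2 to (3,4) — 5 moves in all.
Check: all required cells visited.

(1,1), (1,2), (1,3), (1,4), (2,4), (3,4)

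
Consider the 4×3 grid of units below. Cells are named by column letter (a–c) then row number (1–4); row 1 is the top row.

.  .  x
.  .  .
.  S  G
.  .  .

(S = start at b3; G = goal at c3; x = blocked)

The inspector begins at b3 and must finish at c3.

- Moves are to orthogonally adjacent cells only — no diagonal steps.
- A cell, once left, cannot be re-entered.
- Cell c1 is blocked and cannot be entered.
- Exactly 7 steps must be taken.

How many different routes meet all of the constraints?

Need simple routes of exactly 7 moves from b3 to c3 (Manhattan distance 1, so 3 moves are spent on a detour and 3 undoing it).
Enumerating: b3 b2 a2 a3 a4 b4 c4 c3 | b3 b4 a4 a3 a2 b2 c2 c3 | b3 a3 a2 a1 b1 b2 c2 c3.
That gives 3 routes.

3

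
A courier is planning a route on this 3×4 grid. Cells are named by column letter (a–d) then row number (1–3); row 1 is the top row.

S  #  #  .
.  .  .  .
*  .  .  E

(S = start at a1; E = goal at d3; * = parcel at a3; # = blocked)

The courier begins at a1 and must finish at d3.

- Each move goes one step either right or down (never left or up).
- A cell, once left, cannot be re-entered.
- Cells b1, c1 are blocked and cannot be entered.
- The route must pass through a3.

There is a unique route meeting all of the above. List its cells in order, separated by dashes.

a1 - a2 - a3 - b3 - c3 - d3

Moves only go right or down, so the column and row indices never decrease.
Route from a1: 2× down (reaching a3), 3× right (reaching d3) — 5 moves in all.
Check: all required cells visited.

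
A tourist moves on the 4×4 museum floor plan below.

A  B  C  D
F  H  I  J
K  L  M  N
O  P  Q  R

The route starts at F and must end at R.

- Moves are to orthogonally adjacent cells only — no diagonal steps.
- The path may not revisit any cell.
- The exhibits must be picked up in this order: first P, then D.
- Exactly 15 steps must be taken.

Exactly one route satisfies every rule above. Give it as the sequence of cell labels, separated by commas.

The waypoints must appear in the order P, D, with no cell reused.
Route from F: up to A, right to B, 2× down (reaching L), left to K, down to O, 2× right (reaching Q), 3× up (reaching C), right to D, 3× down (reaching R) — 15 moves in all.
Check: order respected (P at step 7, D at step 12); 15 moves as required.

F, A, B, H, L, K, O, P, Q, M, I, C, D, J, N, R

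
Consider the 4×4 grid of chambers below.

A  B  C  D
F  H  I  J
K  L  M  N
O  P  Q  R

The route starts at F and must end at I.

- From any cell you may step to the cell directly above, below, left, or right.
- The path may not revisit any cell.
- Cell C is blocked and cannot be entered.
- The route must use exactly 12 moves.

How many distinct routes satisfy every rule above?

Need simple routes of exactly 12 moves from F to I (Manhattan distance 2, so 5 moves are spent on a detour and 5 undoing it).
Enumerating: F A B H L K O P Q M N J I | F A B H L K O P Q R N J I | F A B H L K O P Q R N M I.
That gives 3 routes.

3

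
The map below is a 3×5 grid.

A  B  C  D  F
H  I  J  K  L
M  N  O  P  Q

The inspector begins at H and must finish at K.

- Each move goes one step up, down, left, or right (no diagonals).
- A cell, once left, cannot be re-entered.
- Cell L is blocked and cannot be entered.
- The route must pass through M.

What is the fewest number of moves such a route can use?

5

Any route passes through M somewhere between H and K. Summing Manhattan distances along the two legs (H → M → K) gives a lower bound of 1 + 4 = 5 moves.
A route of 5 moves achieves this: H → M → N → I → J → K.
Since 5 matches the lower bound, it is optimal.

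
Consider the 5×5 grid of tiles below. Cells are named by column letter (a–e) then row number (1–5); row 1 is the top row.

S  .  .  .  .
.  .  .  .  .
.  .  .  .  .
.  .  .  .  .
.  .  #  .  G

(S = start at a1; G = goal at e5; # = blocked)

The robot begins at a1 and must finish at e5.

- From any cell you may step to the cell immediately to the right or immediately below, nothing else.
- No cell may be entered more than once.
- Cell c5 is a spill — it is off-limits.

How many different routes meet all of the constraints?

A right/down-only route from a1 to e5 makes exactly 4 down-moves and 4 right-moves in some order.
With no other constraints that would be C(8,4) = 70 routes.
Subtract routes through each blocked cell (inclusion–exclusion for overlaps): − through c5: 15 → 55.
That gives 55 routes.

55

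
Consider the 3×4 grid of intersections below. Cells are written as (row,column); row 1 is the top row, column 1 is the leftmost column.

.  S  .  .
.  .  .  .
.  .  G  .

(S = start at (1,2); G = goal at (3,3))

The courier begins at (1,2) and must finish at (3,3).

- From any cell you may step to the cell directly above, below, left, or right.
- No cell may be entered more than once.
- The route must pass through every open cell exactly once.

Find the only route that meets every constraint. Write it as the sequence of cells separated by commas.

(1,2), (1,1), (2,1), (3,1), (3,2), (2,2), (2,3), (1,3), (1,4), (2,4), (3,4), (3,3)

Need to visit all 12 open cells exactly once, starting at (1,2) and ending at (3,3).
Cell (1,1) has only two open neighbours ((2,1) and (1,2)), so the path must pass straight through it: one of those is the cell it's entered from and the other is where it exits.
Route from (1,2): left 1 to (1,1), down 2 to (3,1), right 1 to (3,2), up 1 to (2,2), right 1 to (2,3), up 1 to (1,3), right 1 to (1,4), down 2 to (3,4), left 1 to (3,3) — 11 moves in all.
Check: all 12 open cells covered.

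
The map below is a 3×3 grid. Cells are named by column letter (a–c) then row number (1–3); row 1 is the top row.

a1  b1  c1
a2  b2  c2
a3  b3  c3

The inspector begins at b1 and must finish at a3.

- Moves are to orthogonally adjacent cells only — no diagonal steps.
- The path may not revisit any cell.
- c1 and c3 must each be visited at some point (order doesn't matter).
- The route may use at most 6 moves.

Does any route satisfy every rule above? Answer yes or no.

One route that works: b1 → c1 → c2 → c3 → b3 → a3.

yes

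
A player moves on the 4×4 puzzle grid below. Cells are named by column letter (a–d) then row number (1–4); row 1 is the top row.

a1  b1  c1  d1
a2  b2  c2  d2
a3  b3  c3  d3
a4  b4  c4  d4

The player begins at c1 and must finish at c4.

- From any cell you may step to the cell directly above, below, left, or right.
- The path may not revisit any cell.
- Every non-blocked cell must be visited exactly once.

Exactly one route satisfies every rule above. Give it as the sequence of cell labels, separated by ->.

c1 -> d1 -> d2 -> c2 -> b2 -> b1 -> a1 -> a2 -> a3 -> a4 -> b4 -> b3 -> c3 -> d3 -> d4 -> c4

Need to visit all 16 open cells exactly once, starting at c1 and ending at c4.
Cell d4 has only two open neighbours (d3 and c4), so the path must pass straight through it: one of those is the cell it's entered from and the other is where it exits.
Route from c1: right to d1, down to d2, 2× left (reaching b2), up to b1, left to a1, 3× down (reaching a4), right to b4, up to b3, 2× right (reaching d3), down to d4, left to c4 — 15 moves in all.
Check: all 16 open cells covered.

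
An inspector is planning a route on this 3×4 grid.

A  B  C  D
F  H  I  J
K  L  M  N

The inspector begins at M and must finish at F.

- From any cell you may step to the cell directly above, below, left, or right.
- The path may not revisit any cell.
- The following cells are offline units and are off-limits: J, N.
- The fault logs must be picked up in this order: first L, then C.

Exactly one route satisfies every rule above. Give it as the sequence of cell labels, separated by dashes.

The waypoints must appear in the order L, C, with no cell reused.
Route from M: left to L, up to H, right to I, up to C, 2× left (reaching A), down to F — 7 moves in all.
Check: order respected (L at step 1, C at step 4).

M - L - H - I - C - B - A - F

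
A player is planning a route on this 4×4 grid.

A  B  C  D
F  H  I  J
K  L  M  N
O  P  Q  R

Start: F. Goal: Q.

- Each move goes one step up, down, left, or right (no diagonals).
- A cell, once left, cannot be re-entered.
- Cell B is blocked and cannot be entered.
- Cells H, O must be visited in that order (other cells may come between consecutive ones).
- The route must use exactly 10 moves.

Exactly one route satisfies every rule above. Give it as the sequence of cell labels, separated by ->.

F -> H -> I -> J -> N -> M -> L -> K -> O -> P -> Q

The waypoints must appear in the order H, O, with no cell reused.
Route from F: 3× right (reaching J), down to N, 3× left (reaching K), down to O, 2× right (reaching Q) — 10 moves in all.
Check: order respected (H at step 1, O at step 8); 10 moves as required.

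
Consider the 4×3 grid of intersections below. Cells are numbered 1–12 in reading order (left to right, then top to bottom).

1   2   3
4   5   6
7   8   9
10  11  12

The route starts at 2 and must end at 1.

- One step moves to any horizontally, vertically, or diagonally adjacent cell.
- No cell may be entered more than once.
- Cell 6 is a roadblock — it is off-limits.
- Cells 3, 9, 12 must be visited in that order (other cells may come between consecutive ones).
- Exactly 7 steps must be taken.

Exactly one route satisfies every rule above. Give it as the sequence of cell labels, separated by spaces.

2 3 5 9 12 8 4 1

The waypoints must appear in the order 3, 9, 12, with no cell reused.
Route from 2: right to 3, down-left to 5, down-right to 9, down to 12, 2× up-left (reaching 4), up to 1 — 7 moves in all.
Check: order respected (3 at step 1, 9 at step 3, 12 at step 4); 7 moves as required.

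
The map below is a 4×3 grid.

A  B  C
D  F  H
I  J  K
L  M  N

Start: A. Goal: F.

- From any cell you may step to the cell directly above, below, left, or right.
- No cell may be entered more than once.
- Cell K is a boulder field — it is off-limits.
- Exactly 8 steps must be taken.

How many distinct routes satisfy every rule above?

Need simple routes of exactly 8 moves from A to F (Manhattan distance 2, so 3 moves are spent on a detour and 3 undoing it).
No route satisfies every constraint, so the count is 0.

0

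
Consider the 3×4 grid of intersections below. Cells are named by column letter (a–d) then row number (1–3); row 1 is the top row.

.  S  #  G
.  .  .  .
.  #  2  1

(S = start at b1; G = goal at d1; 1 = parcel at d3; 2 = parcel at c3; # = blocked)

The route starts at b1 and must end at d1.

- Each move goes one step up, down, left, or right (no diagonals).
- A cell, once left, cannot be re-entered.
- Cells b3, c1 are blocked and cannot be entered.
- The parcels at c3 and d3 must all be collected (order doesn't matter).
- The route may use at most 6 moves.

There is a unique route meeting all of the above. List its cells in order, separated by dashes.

b1 - b2 - c2 - c3 - d3 - d2 - d1

The 6-move cap with required stops at c3, d3 leaves no slack for detours.
Route from b1: down to b2, right to c2, down to c3, right to d3, 2× up (reaching d1) — 6 moves in all.
Check: all required cells visited; 6 ≤ 6 moves.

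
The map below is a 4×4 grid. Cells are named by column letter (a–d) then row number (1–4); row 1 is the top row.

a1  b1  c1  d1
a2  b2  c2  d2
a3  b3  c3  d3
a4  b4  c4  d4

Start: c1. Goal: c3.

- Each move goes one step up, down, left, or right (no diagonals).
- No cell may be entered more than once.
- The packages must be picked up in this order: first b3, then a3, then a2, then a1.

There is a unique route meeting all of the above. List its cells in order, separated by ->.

The waypoints must appear in the order b3, a3, a2, a1, with no cell reused.
Route from c1: right 1 to d1, down 3 to d4, left 2 to b4, up 1 to b3, left 1 to a3, up 2 to a1, right 1 to b1, down 1 to b2, right 1 to c2, down 1 to c3 — 14 moves in all.
Check: order respected (b3 at step 7, a3 at step 8, a2 at step 9, a1 at step 10).

c1 -> d1 -> d2 -> d3 -> d4 -> c4 -> b4 -> b3 -> a3 -> a2 -> a1 -> b1 -> b2 -> c2 -> c3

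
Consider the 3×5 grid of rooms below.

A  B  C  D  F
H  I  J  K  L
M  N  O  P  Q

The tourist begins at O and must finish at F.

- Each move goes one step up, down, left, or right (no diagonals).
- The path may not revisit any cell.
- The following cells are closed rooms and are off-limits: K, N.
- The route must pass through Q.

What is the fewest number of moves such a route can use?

4

Any route passes through Q somewhere between O and F. Summing Manhattan distances along the two legs (O → Q → F) gives a lower bound of 2 + 2 = 4 moves.
A route of 4 moves achieves this: O → P → Q → L → F.
Since 4 matches the lower bound, it is optimal.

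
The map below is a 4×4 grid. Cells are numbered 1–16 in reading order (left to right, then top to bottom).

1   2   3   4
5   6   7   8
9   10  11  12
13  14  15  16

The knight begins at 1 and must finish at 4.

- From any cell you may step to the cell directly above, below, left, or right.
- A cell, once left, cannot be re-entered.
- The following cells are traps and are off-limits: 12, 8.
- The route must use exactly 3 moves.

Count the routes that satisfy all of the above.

1

Need simple routes of exactly 3 moves from 1 to 4 (Manhattan distance 3, so 0 moves are spent on a detour and 0 undoing it).
Enumerating: 1 2 3 4.
That gives 1 route.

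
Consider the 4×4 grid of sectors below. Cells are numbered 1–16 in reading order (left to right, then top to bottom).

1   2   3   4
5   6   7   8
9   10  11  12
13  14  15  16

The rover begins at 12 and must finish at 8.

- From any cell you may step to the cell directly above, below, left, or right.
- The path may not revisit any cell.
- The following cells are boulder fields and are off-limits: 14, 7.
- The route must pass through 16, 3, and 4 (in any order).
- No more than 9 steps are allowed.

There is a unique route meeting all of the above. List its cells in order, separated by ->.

12 -> 16 -> 15 -> 11 -> 10 -> 6 -> 2 -> 3 -> 4 -> 8

The 9-move cap with required stops at 16, 3, 4 leaves no slack for detours.
Route from 12: down to 16, left to 15, up to 11, left to 10, 2× up (reaching 2), 2× right (reaching 4), down to 8 — 9 moves in all.
Check: all required cells visited; 9 ≤ 9 moves.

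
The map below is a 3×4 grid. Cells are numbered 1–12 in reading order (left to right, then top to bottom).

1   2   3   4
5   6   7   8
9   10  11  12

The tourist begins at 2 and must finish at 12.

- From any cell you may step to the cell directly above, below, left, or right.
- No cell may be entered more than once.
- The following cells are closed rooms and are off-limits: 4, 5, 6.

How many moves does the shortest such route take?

The Manhattan distance from 2 to 12 is |1−3| + |2−4| = 4, so at least 4 moves are needed.
A route of 4 moves achieves this: 2 → 3 → 7 → 11 → 12.
Since 4 matches the lower bound, it is optimal.

4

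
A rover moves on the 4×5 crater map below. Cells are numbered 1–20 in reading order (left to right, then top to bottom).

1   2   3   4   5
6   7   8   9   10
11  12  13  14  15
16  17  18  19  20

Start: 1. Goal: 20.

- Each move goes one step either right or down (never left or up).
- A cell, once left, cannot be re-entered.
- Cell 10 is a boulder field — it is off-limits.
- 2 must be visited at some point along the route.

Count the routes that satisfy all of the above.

16

A right/down-only route from 1 to 20 makes exactly 3 down-moves and 4 right-moves in some order.
With no other constraints that would be C(7,3) = 35 routes.
Split at 2 and multiply the segment counts (each segment already excludes blocked cells): 1→2: 1; 2→20: 16; product = 16.
That gives 16 routes.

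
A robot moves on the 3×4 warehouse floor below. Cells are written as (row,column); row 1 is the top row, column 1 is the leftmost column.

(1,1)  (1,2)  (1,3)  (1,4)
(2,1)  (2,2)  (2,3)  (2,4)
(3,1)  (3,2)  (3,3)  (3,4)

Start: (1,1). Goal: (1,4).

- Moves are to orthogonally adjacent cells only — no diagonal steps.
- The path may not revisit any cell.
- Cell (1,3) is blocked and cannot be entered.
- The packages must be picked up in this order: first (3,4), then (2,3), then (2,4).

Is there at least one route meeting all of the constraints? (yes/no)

Ignoring the required order, 3 revisit-free routes from (1,1) to (1,4) pass through all of (3,4), (2,3), and (2,4); the waypoint orders that occur are (2,3) → (3,4) → (2,4) (3) — never (3,4) → (2,3) → (2,4).

no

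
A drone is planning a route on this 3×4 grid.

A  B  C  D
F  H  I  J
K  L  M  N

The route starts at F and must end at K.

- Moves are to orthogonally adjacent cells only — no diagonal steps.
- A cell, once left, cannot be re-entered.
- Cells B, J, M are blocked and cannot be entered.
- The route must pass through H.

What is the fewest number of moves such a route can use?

Any route passes through H somewhere between F and K. Summing Manhattan distances along the two legs (F → H → K) gives a lower bound of 1 + 2 = 3 moves.
A route of 3 moves achieves this: F → H → L → K.
Since 3 matches the lower bound, it is optimal.

3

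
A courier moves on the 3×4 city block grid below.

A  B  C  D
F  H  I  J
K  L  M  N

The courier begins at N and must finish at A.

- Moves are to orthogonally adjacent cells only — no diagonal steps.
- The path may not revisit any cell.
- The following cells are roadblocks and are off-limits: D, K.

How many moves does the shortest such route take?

5

The Manhattan distance from N to A is |3−1| + |4−1| = 5, so at least 5 moves are needed.
A route of 5 moves achieves this: N → J → I → C → B → A.
Since 5 matches the lower bound, it is optimal.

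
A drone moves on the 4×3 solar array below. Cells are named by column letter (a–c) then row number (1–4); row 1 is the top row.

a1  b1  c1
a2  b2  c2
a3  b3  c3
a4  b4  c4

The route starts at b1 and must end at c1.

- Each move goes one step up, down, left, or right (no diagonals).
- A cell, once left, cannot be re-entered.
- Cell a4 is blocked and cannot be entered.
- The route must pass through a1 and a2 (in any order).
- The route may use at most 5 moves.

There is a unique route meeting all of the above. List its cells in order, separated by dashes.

The budget equals the shortest possible length, so every move has to be on a shortest route through the required cells.
Route from b1: left to a1, down to a2, 2× right (reaching c2), up to c1 — 5 moves in all.
Check: all required cells visited; 5 ≤ 5 moves.

b1 - a1 - a2 - b2 - c2 - c1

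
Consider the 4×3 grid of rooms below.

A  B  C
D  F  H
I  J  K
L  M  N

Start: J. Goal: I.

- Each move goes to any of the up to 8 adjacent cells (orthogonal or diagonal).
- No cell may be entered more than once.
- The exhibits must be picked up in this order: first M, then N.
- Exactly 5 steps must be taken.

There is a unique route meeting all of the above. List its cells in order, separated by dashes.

J - M - N - K - F - I

The waypoints must appear in the order M, N, with no cell reused.
Route from J: down to M, right to N, up to K, up-left to F, down-left to I — 5 moves in all.
Check: order respected (M at step 1, N at step 2); 5 moves as required.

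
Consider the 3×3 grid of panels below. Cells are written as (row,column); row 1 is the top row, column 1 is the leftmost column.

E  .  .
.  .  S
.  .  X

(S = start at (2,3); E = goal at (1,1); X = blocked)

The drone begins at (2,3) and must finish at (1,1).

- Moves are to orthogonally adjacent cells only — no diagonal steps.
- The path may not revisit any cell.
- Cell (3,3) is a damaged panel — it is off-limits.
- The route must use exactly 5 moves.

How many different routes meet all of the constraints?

Need simple routes of exactly 5 moves from (2,3) to (1,1) (Manhattan distance 3, so 1 moves are spent on a detour and 1 undoing it).
Enumerating: (2,3) (1,3) (1,2) (2,2) (2,1) (1,1) | (2,3) (2,2) (3,2) (3,1) (2,1) (1,1).
That gives 2 routes.

2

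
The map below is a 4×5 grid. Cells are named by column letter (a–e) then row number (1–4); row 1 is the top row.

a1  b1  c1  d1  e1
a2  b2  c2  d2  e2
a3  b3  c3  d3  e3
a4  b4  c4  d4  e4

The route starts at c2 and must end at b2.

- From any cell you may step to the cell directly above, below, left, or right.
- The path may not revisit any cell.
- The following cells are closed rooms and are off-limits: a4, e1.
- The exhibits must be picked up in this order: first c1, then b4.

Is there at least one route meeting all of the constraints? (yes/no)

yes

One route that works: c2 → c1 → d1 → d2 → d3 → d4 → c4 → b4 → b3 → b2.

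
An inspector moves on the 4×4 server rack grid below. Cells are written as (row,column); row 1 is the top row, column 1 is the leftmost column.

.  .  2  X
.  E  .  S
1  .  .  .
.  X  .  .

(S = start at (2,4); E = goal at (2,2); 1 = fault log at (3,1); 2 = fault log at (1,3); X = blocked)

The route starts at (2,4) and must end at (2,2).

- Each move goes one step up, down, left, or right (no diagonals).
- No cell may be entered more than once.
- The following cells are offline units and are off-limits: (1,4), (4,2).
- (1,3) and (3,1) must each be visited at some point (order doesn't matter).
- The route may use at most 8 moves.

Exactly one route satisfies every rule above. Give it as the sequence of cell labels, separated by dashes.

Any route must reach (1,3) and (3,1) and still end at (2,2) within 8 moves, so the order of the required stops is forced.
Route from (2,4): left to (2,3), up to (1,3), 2× left (reaching (1,1)), 2× down (reaching (3,1)), right to (3,2), up to (2,2) — 8 moves in all.
Check: all required cells visited; 8 ≤ 8 moves.

(2,4) - (2,3) - (1,3) - (1,2) - (1,1) - (2,1) - (3,1) - (3,2) - (2,2)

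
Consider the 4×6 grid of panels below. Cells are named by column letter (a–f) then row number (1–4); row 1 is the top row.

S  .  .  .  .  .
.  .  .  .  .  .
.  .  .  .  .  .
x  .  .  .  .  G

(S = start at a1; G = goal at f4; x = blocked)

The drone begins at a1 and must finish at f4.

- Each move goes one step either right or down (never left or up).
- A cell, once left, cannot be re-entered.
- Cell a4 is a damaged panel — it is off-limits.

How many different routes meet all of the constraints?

55

A right/down-only route from a1 to f4 makes exactly 3 down-moves and 5 right-moves in some order.
With no other constraints that would be C(8,3) = 56 routes.
Subtract routes through each blocked cell (inclusion–exclusion for overlaps): − through a4: 1 → 55.
That gives 55 routes.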